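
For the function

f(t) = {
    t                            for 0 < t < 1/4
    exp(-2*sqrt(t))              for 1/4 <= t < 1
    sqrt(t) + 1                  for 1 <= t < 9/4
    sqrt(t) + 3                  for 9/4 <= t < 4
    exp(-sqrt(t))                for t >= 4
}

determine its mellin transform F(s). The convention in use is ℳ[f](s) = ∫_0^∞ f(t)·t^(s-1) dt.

(40*2**(4*s)*s*(s + 1) + 12*2**(4*s)*(s + 1) + 8*2**(2*s)*s*(s + 1)*(2*s + 1)*uppergamma(2*s, 2) - 16*2**(2*s)*s*(s + 1) - 4*2**(2*s)*(s + 1) - 16*9**s*s*(s + 1) - 8*9**s*(s + 1) + 8*s*(s + 1)*(2*s + 1)*uppergamma(2*s, 1) - 8*s*(s + 1)*(2*s + 1)*uppergamma(2*s, 2) + s*(2*s + 1))/(4*2**(2*s)*s*(s + 1)*(2*s + 1))
  Re(s) > -1

the power substitution comes off first: t**2 on [0, 1/2); exp(-2*t) on [1/2, 1); t + 1 on [1, 3/2); …
the 5 pieces separated at 1/4, 1, 9/4, 4 each add one integral
segment [0, 1/4) carries t; integrate it
∫ over [1/4, 1) of exp(-2*sqrt(t))·t^(s-1) joins the sum
piece [1, 9/4): integrate (sqrt(t) + 1) against the kernel
the [9/4, 4) slice contributes ∫ (sqrt(t) + 3)·t^(s-1) dt
over [4, ∞), the kernel integral of exp(-sqrt(t)) enters the sum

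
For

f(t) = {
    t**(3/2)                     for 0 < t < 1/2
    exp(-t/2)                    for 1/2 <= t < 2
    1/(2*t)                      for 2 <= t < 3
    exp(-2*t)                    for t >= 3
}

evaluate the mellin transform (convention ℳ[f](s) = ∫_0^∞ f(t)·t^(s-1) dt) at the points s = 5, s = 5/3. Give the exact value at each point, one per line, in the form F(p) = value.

F(5) = -2080*exp(-1) + sqrt(2)/832 + 345*exp(-6)/4 + 65/8 + 7889*exp(-1/4)/8
F(5/3) = -2*2**(2/3)*uppergamma(5/3, 1) - 3*2**(2/3)/4 + 2**(1/3)*uppergamma(5/3, 6)/4 + 3*2**(5/6)/152 + 3*3**(2/3)/4 + 2*2**(2/3)*uppergamma(5/3, 1/4)

decompose at 1/2, 2, 3; ℳ[f](s) sums the 4 pieces' integrals
[0, 1/2) adds the kernel integral of t**(3/2)
segment 1/2 to 2 holds exp(-t/2); add its integral
[2, 3) adds the kernel integral of 1/(2*t)
between 3 and ∞ the integrand is exp(-2*t)·t^(s-1)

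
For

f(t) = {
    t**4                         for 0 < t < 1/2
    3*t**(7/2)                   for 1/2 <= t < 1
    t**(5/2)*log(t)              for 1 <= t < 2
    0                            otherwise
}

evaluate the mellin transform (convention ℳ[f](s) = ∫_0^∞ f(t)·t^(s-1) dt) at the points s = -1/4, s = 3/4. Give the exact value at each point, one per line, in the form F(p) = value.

strip the shared t-power: t**2 on [0, 1/2); 3*t**(3/2) on [1/2, 1); sqrt(t)*log(t) on [1, 2)
back out the shared t-power: t**(3/2) on [0, 1/2); 3*t on [1/2, 1); log(t) on [1, 2)
slice at 1/2, 1, transform all 3 pieces, and sum them
∫ over [0, 1/2) of t**4·t^(s-1) joins the sum
∫ 3*t**(7/2)·t^(s-1) over [1/2, 1)
∫ t**(5/2)*log(t)·t^(s-1) over [1, 2)

F(-1/4) = -1253*2**(1/4)/1620 - 3*2**(3/4)/52 + 1180/1053 + 16*2**(1/4)*log(2)/9
F(3/4) = -19287*2**(1/4)/25688 - 3*2**(3/4)/136 + 2300/2873 + 32*2**(1/4)*log(2)/13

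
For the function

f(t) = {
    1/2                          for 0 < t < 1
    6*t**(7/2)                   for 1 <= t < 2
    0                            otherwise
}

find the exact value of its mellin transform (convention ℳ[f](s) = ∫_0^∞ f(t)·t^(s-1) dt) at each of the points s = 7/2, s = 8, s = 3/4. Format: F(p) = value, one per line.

integrate the 2 segments split at 1, then add the results
[0, 1) adds the kernel integral of 1/2
on [1, 2): add ∫ 6*t**(7/2)·t^(s-1) dt

F(7/2) = 109
F(8) = -169/368 + 24576*sqrt(2)/23
F(3/4) = -38/51 + 384*2**(1/4)/17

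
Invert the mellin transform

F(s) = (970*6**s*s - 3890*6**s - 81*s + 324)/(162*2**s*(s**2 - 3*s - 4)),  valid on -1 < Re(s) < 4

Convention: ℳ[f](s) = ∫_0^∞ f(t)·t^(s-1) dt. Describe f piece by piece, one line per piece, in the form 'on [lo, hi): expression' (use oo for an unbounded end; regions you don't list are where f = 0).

f breaks at 1/2, 3 into 3 integrals to sum
between 0 and 1/2 the integrand is t·t^(s-1)
∫ over [1/2, 3) of 2*t·t^(s-1) joins the sum
piece [3, ∞): integrate t**(-4) against the kernel

on [0, 1/2): t
on [1/2, 3): 2*t
on [3, oo): t**(-4)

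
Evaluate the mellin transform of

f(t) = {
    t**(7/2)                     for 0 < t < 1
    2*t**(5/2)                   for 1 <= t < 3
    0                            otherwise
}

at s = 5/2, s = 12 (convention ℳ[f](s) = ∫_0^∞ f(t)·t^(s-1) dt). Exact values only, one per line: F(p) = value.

F(5/2) = 2909/30
F(12) = -66/899 + 19131876*sqrt(3)/29

reversing the shared t-power: t**(3/2) on [0, 1); 2*sqrt(t) on [1, 3)
split f at 1: ℳ[f](s) collects 2 kernel integrals
segment [0, 1) carries t**(7/2); integrate it
the [1, 3) slice contributes ∫ 2*t**(5/2)·t^(s-1) dt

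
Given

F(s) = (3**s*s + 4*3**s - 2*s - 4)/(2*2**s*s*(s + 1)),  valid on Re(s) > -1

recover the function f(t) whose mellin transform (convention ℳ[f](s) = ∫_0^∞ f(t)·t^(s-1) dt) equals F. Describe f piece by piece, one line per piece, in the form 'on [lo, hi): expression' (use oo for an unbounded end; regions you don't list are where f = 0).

summing 2 kernel integrals split by 1/2 yields ℳ[f](s)
between 0 and 1/2 the integrand is t·t^(s-1)
segment 1/2 to 3/2 holds (2 - t); add its integral

on [0, 1/2): t
on [1/2, 3/2): 2 - t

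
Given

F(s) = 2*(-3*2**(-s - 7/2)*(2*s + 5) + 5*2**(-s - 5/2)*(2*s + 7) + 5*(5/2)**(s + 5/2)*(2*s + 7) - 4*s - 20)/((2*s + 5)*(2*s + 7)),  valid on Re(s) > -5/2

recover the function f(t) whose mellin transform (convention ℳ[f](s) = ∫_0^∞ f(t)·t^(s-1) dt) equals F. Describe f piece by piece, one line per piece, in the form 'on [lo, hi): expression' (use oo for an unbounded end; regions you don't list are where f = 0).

on [0, 1/2): 5*t**(5/2)
on [1/2, 1): 3*t**(7/2)
on [1, 5/2): 5*t**(5/2)

cuts at 1/2, 1: linearity sums the 3 kernel integrals
for t in [0, 1/2): the term is ∫ 5*t**(5/2)·t^(s-1)
for t in [1/2, 1): the term is ∫ 3*t**(7/2)·t^(s-1)
over [1, 5/2), the kernel integral of 5*t**(5/2) enters the sum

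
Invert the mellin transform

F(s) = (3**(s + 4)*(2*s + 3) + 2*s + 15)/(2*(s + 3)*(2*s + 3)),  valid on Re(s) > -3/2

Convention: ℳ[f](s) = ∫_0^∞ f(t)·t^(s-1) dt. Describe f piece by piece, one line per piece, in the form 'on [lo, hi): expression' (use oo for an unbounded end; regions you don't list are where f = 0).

the 2 pieces separated at 1 each add one integral
piece [0, 1): integrate 2*t**(3/2) against the kernel
piece [1, 3): integrate 3*t**3/2 against the kernel

on [0, 1): 2*t**(3/2)
on [1, 3): 3*t**3/2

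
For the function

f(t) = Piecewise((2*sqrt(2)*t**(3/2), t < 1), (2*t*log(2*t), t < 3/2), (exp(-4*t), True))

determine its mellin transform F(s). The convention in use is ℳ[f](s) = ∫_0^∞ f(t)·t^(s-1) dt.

(-12**s*s*(2*s + 3)*log(4) - 12**s*(2*s + 3)*log(4) + 12**s*(4*s + 6) + 12**s*sqrt(2)*(4*s**2 + 8*s + 4) + 3*18**s*s*(2*s + 3)*log(3) + 18**s*(-6*s - 9) + 3*18**s*(2*s + 3)*log(3) + 3**s*(2*s + 3)*(s**2 + 2*s + 1)*uppergamma(s, 6))/(12**s*(2*s + 3)*(s**2 + 2*s + 1))
  Re(s) > -3/2

strip the common scale on t: t**(3/2) on [0, 2); t*log(t) on [2, 3); exp(-2*t) on [3, ∞)
along the cuts 1, 3/2, ℳ[f](s) splits into 3 integrals
for t in [0, 1): the term is ∫ 2*sqrt(2)*t**(3/2)·t^(s-1)
segment [1, 3/2) carries 2*t*log(2*t); integrate it
segment 3/2 to ∞ holds exp(-4*t); add its integral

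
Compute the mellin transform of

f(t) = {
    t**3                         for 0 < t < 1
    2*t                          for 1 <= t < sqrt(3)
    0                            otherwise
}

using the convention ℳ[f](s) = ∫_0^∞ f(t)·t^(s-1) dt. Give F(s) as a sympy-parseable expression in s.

(2*3**(s/2 + 1/2)*(s + 3) - s - 5)/((s + 1)*(s + 3))
  Re(s) > -3

peel off the power substitution: t**(3/2) on [0, 1); 2*sqrt(t) on [1, 3)
breakpoints 1: one integral from each of the 2 segments
∫ over [0, 1) of t**3·t^(s-1) joins the sum
between 1 and sqrt(3) the integrand is 2*t·t^(s-1)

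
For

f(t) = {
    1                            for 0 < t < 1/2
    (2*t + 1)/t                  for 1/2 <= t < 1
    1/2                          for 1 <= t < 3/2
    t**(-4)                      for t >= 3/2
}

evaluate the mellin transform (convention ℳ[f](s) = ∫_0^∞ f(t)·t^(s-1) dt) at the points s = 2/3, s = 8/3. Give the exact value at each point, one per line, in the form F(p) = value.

F(2/3) = 2**(1/3)*(-405*2**(2/3) + 437*3**(2/3) + 2430)/1080
F(8/3) = 2**(1/3)*(-378 + 725*3**(2/3) + 1116*2**(2/3))/1920

invert the shared t-power to get t on [0, 1/2); 2*t + 1 on [1/2, 1); t/2 on [1, 3/2); …
slice at 1/2, 1, 3/2, transform all 4 pieces, and sum them
piece [0, 1/2): integrate 1 against the kernel
segment [1/2, 1) carries (2*t + 1)/t; integrate it
[1, 3/2) adds the kernel integral of 1/2
segment [3/2, ∞) carries t**(-4); integrate it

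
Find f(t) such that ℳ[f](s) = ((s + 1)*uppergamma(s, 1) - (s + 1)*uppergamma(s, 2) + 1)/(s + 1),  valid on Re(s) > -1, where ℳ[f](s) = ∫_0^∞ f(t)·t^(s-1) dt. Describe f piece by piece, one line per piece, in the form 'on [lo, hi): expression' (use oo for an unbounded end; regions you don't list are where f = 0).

f breaks at 1 into 2 integrals to sum
piece [0, 1): integrate t against the kernel
for t in [1, 2): the term is ∫ exp(-t)·t^(s-1)

on [0, 1): t
on [1, 2): exp(-t)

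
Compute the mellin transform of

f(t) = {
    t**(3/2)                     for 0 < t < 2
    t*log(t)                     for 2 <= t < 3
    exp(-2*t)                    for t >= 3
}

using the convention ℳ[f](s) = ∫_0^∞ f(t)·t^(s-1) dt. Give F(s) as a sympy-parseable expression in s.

(-12**s*s*(2*s + 3)*log(4) - 12**s*(2*s + 3)*log(4) + 12**s*(4*s + 6) + 12**s*sqrt(2)*(4*s**2 + 8*s + 4) + 3*18**s*s*(2*s + 3)*log(3) + 18**s*(-6*s - 9) + 3*18**s*(2*s + 3)*log(3) + 3**s*(2*s + 3)*(s**2 + 2*s + 1)*uppergamma(s, 6))/(6**s*(2*s + 3)*(s**2 + 2*s + 1))
  Re(s) > -3/2

linearity at 2, 3 turns ℳ[f](s) into 3 summed integrals
segment 0 to 2 holds t**(3/2); add its integral
[2, 3) adds the kernel integral of t*log(t)
on [3, ∞): add ∫ exp(-2*t)·t^(s-1) dt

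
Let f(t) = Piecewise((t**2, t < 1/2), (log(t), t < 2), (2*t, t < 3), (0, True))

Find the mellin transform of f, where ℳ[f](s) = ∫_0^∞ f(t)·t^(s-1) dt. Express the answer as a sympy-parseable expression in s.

(-16*2**(2*s)*s**2*(s + 2) + 4*2**(2*s)*s*(s + 1)*(s + 2)*log(2) - 4*2**(2*s)*(s + 1)*(s + 2) + 24*6**s*s**2*(s + 2) + s**2*(s + 1) + 4*s*(s + 1)*(s + 2)*log(2) + 4*(s + 1)*(s + 2))/(4*2**s*s**2*(s + 1)*(s + 2))
  Re(s) > -2

split f at 1/2, 2: ℳ[f](s) collects 3 kernel integrals
the [0, 1/2) slice contributes ∫ t**2·t^(s-1) dt
on [1/2, 2): add ∫ log(t)·t^(s-1) dt
[2, 3) adds the kernel integral of 2*t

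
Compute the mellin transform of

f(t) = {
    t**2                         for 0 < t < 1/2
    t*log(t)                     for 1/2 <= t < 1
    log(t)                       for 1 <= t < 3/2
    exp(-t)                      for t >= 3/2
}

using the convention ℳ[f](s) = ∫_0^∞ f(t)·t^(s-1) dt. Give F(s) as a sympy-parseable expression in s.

treat the 4 regions marked off by 1/2, 1, 3/2 separately and sum
∫ t**2·t^(s-1) over [0, 1/2)
∫ over [1/2, 1) of t*log(t)·t^(s-1) joins the sum
on [1, 3/2) integrate f = log(t) against the kernel
between 3/2 and ∞ the integrand is exp(-t)·t^(s-1)

(4*2**s*s**2*(s + 2)*(s**2 + 2*s + 1)*uppergamma(s, 3/2) - 4*2**s*s**2*(s + 2) + 4*2**s*(s + 2)*(s**2 + 2*s + 1) + 3**s*s*(s + 2)*(-4*log(2) + 4*log(3))*(s**2 + 2*s + 1) - 4*3**s*(s + 2)*(s**2 + 2*s + 1) + s**3*(s + 2)*log(4) + s**2*(s + 2)*log(4) + 2*s**2*(s + 2) + s**2*(s**2 + 2*s + 1))/(4*2**s*s**2*(s + 2)*(s**2 + 2*s + 1))
  Re(s) > -2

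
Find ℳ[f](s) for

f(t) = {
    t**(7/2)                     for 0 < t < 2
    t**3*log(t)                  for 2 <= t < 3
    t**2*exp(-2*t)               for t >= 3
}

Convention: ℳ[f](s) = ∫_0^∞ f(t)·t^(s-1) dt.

6**(-s - 2)*(-2*12**(s + 2)*(s + 2)*(2*s + 7)*log(2) - 2*12**(s + 2)*(2*s + 7)*log(2) + 2*12**(s + 2)*(2*s + 7) + 4*12**(s + 2)*sqrt(2)*(2*s + (s + 2)**2 + 5) + 3*18**(s + 2)*(s + 2)*(2*s + 7)*log(3) - 3*18**(s + 2)*(2*s + 7) + 3*18**(s + 2)*(2*s + 7)*log(3) + 3**(s + 2)*(2*s + 7)*(2*s + (s + 2)**2 + 5)*uppergamma(s + 2, 6))/((2*s + 7)*(2*s + (s + 2)**2 + 5))
  Re(s) > -7/2

invert the shared t-power to get t**(3/2) on [0, 2); t*log(t) on [2, 3); exp(-2*t) on [3, ∞)
f breaks at 2, 3 into 3 integrals to sum
on [0, 2) integrate f = t**(7/2) against the kernel
for t in [2, 3): the term is ∫ t**3*log(t)·t^(s-1)
on [3, ∞) integrate f = t**2*exp(-2*t) against the kernel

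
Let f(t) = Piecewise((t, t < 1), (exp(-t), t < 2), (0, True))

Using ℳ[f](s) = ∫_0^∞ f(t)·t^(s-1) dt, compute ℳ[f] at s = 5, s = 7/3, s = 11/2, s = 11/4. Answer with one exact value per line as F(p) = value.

treat the 2 regions marked off by 1 separately and sum
between 0 and 1 the integrand is t·t^(s-1)
on [1, 2): add ∫ exp(-t)·t^(s-1) dt

F(5) = -168*exp(-2) + 1/6 + 65*exp(-1)
F(7/3) = -uppergamma(7/3, 2) + 3/10 + uppergamma(7/3, 1)
F(11/2) = (-105170*sqrt(2) + (-12285*sqrt(pi)*erfc(sqrt(2)) + 64 + 12285*sqrt(pi)*erfc(1))*exp(2) + 49790*E)*exp(-2)/416
F(11/4) = -uppergamma(11/4, 2) + 4/15 + uppergamma(11/4, 1)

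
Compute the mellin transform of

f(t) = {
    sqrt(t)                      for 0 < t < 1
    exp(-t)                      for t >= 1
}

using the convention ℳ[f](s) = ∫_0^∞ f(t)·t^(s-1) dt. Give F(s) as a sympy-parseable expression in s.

linearity at 1 turns ℳ[f](s) into 2 summed integrals
for t in [0, 1): the term is ∫ sqrt(t)·t^(s-1)
over [1, ∞), the kernel integral of exp(-t) enters the sum

((2*s + 1)*uppergamma(s, 1) + 2)/(2*s + 1)
  Re(s) > -1/2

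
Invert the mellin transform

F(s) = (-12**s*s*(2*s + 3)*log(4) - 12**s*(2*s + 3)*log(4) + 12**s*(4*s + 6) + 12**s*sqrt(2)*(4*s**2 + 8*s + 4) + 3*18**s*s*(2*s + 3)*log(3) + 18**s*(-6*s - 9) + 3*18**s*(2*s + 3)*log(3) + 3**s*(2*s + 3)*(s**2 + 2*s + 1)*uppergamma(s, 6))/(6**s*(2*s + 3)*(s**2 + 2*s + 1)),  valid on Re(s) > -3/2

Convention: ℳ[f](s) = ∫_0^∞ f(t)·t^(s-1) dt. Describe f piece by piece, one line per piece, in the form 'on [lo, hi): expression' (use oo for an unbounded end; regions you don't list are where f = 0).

decompose at 2, 3; ℳ[f](s) sums the 3 pieces' integrals
on [0, 2): add ∫ t**(3/2)·t^(s-1) dt
the [2, 3) slice contributes ∫ t*log(t)·t^(s-1) dt
between 3 and ∞ the integrand is exp(-2*t)·t^(s-1)

on [0, 2): t**(3/2)
on [2, 3): t*log(t)
on [3, oo): exp(-2*t)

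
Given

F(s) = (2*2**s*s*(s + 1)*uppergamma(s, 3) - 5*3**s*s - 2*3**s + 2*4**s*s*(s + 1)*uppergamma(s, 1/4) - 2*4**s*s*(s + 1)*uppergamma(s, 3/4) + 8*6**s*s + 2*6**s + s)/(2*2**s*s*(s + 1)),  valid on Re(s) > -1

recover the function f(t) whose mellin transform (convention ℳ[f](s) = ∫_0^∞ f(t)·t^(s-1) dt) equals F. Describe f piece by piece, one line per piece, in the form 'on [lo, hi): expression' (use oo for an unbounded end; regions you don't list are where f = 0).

summing 4 kernel integrals split by 1/2, 3/2, 3 yields ℳ[f](s)
for t in [0, 1/2): the term is ∫ t·t^(s-1)
the [1/2, 3/2) slice contributes ∫ exp(-t/2)·t^(s-1) dt
on [3/2, 3): add ∫ (t + 1)·t^(s-1) dt
∫ over [3, ∞) of exp(-t)·t^(s-1) joins the sum

on [0, 1/2): t
on [1/2, 3/2): exp(-t/2)
on [3/2, 3): t + 1
on [3, oo): exp(-t)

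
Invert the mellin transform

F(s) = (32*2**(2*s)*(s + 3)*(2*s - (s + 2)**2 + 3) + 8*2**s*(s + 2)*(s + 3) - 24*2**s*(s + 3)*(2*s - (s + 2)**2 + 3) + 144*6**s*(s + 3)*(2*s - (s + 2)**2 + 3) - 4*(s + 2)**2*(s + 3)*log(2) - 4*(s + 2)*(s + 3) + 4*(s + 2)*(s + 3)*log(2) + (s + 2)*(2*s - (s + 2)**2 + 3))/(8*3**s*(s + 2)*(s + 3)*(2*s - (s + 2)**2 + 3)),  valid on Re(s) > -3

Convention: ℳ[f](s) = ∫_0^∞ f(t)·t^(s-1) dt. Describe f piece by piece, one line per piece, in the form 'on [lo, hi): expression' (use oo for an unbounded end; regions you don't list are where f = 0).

invert the common scale on t to get t**3 on [0, 1/2); t*log(t) on [1/2, 1); 3*t**2 on [1, 2); …
strip the shared t-power: t**2 on [0, 1/2); log(t) on [1/2, 1); 3*t on [1, 2); …
back out the shared t-power: t on [0, 1/2); log(t)/t on [1/2, 1); 3 on [1, 2); …
treat the 4 regions marked off by 1/3, 2/3, 4/3 separately and sum
segment [0, 1/3) carries 27*t**3/8; integrate it
piece [1/3, 2/3): integrate 3*t*log(3*t/2)/2 against the kernel
on [2/3, 4/3) integrate f = 27*t**2/4 against the kernel
on [4/3, 2): add ∫ 9*t**2/2·t^(s-1) dt

on [0, 1/3): 27*t**3/8
on [1/3, 2/3): 3*t*log(3*t/2)/2
on [2/3, 4/3): 27*t**2/4
on [4/3, 2): 9*t**2/2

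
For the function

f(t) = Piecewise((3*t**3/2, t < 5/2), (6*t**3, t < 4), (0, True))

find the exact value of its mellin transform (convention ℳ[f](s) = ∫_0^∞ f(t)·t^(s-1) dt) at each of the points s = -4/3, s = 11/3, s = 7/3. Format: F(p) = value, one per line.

integrate the 2 segments split at 5/2, then add the results
on [0, 5/2): add ∫ 3*t**3/2·t^(s-1) dt
∫ 6*t**3·t^(s-1) over [5/2, 4)

F(-4/3) = 9*2**(1/3)*(128 - 15*5**(2/3))/40
F(11/3) = 9*2**(1/3)*(4194304 - 46875*5**(2/3))/5120
F(7/3) = 2**(2/3)*(1152 - 84375*5**(1/3)/2048)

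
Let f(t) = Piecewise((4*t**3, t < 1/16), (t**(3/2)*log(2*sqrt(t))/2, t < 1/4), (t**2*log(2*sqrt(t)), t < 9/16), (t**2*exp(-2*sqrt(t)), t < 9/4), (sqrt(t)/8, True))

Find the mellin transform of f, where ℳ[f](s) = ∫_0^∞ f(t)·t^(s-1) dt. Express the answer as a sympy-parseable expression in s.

2**(-4*s - 8)*(432*2**(2*s + 4)*(s + 2)**2*(2*s + 1)*(2*s + 6)*(-4*s + 4*(s + 2)**2 - 7)*uppergamma(2*s + 4, 3/2) - 432*2**(2*s + 4)*(s + 2)**2*(2*s + 1)*(2*s + 6)*(-4*s + 4*(s + 2)**2 - 7)*uppergamma(2*s + 4, 3) - 432*2**(2*s + 4)*(s + 2)**2*(2*s + 1)*(2*s + 6) + 108*2**(2*s + 4)*(2*s + 1)*(2*s + 6)*(-4*s + 4*(s + 2)**2 - 7) - 216*3**(2*s + 4)*(s + 2)*(2*s + 1)*(2*s + 6)*(-4*s + 4*(s + 2)**2 - 7)*log(2) + 216*3**(2*s + 4)*(s + 2)*(2*s + 1)*(2*s + 6)*(-4*s + 4*(s + 2)**2 - 7)*log(3) - 108*3**(2*s + 4)*(2*s + 1)*(2*s + 6)*(-4*s + 4*(s + 2)**2 - 7) - 16*6**(2*s + 4)*(s + 2)**2*(2*s + 6)*(-4*s + 4*(s + 2)**2 - 7) + 1728*(s + 2)**3*(2*s + 1)*(2*s + 6)*log(2) - 864*(s + 2)**2*(2*s + 1)*(2*s + 6)*log(2) + 864*(s + 2)**2*(2*s + 1)*(2*s + 6) + 108*(s + 2)**2*(2*s + 1)*(-4*s + 4*(s + 2)**2 - 7))/(216*(s + 2)**2*(2*s + 1)*(2*s + 6)*(-4*s + 4*(s + 2)**2 - 7))
  -3 < Re(s) < -1/2

peel off the shared t-power: 4*t on [0, 1/16); log(2*sqrt(t))/(2*sqrt(t)) on [1/16, 1/4); log(2*sqrt(t)) on [1/4, 9/16); …
invert the power substitution to get 4*t**2 on [0, 1/4); log(2*t)/(2*t) on [1/4, 1/2); log(2*t) on [1/2, 3/4); …
remove the common scale on t first: t**2 on [0, 1/2); log(t)/t on [1/2, 1); log(t) on [1, 3/2); …
split f at 1/16, 1/4, 9/16, 9/4: ℳ[f](s) collects 5 kernel integrals
for t in [0, 1/16): the term is ∫ 4*t**3·t^(s-1)
the [1/16, 1/4) slice contributes ∫ t**(3/2)*log(2*sqrt(t))/2·t^(s-1) dt
∫ over [1/4, 9/16) of t**2*log(2*sqrt(t))·t^(s-1) joins the sum
[9/16, 9/4) adds the kernel integral of t**2*exp(-2*sqrt(t))
segment [9/4, ∞) carries sqrt(t)/8; integrate it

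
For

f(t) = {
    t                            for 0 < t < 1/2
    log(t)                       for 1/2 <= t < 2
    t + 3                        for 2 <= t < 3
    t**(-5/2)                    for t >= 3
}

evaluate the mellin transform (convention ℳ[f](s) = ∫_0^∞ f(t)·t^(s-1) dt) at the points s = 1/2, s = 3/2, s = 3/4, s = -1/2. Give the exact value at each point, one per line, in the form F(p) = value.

f breaks at 1/2, 2, 3 into 4 integrals to sum
for t in [0, 1/2): the term is ∫ t·t^(s-1)
the [1/2, 2) slice contributes ∫ log(t)·t^(s-1) dt
∫ over [2, 3) of (t + 3)·t^(s-1) joins the sum
on [3, ∞): add ∫ t**(-5/2)·t^(s-1) dt

F(1/2) = sqrt(2)*(-330 + sqrt(2) + 108*log(2) + 144*sqrt(6))/36
F(3/2) = sqrt(2)*(-1139 + 30*sqrt(2) + 270*log(2) + 864*sqrt(6))/180
F(3/4) = 2**(1/4)*(-436*sqrt(2) + 2*2**(3/4)*3**(1/4) + 65 + log(2**(42 + 84*sqrt(2))) + 180*6**(3/4))/63
F(-1/2) = sqrt(2)*(-486*log(2) + sqrt(2) + 648)/162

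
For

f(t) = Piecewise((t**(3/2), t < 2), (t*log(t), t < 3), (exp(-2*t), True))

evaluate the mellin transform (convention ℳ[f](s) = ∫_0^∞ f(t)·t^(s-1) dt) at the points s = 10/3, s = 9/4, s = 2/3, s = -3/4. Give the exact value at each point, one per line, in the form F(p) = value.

F(10/3) = -729*3**(1/3)/169 - 48*2**(1/3)*log(2)/13 + 2**(2/3)*uppergamma(10/3, 6)/16 + 144*2**(1/3)/169 + 96*2**(5/6)/29 + 243*3**(1/3)*log(3)/13
F(9/4) = -432*3**(1/4)/169 - 32*2**(1/4)*log(2)/13 + 2**(3/4)*uppergamma(9/4, 6)/8 + 128*2**(1/4)/169 + 32*2**(3/4)/15 + 108*3**(1/4)*log(3)/13
F(2/3) = -27*3**(2/3)/25 - 6*2**(2/3)*log(2)/5 + 2**(1/3)*uppergamma(2/3, 6)/2 + 18*2**(2/3)/25 + 24*2**(1/6)/13 + 9*3**(2/3)*log(3)/5
F(-3/4) = -16*3**(1/4) + 2**(3/4)*uppergamma(-3/4, 6) + 4*2**(3/4)/3 + log(3**(4*3**(1/4))/2**(4*2**(1/4))) + 16*2**(1/4)

split f at 2, 3: ℳ[f](s) collects 3 kernel integrals
∫ t**(3/2)·t^(s-1) over [0, 2)
on [2, 3): add ∫ t*log(t)·t^(s-1) dt
the [3, ∞) slice contributes ∫ exp(-2*t)·t^(s-1) dt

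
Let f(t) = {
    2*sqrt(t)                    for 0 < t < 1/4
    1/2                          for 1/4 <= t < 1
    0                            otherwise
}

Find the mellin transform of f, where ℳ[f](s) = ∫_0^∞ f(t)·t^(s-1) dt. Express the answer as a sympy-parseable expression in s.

peel off the power substitution: 2*t on [0, 1/2); 1/2 on [1/2, 1)
the common scale on t comes off first: t on [0, 1); 1/2 on [1, 2)
treat the 2 regions marked off by 1/4 separately and sum
∫ over [0, 1/4) of 2*sqrt(t)·t^(s-1) joins the sum
segment [1/4, 1) carries 1/2; integrate it

(4**s*(2*s + 1) + 2*s - 1)/(2*2**(2*s)*s*(2*s + 1))
  Re(s) > -1/2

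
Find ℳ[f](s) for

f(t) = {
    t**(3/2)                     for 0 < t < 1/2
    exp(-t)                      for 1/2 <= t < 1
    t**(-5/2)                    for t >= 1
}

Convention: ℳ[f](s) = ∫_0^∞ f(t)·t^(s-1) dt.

decompose at 1/2, 1; ℳ[f](s) sums the 3 pieces' integrals
∫ t**(3/2)·t^(s-1) over [0, 1/2)
over [1/2, 1), the kernel integral of exp(-t) enters the sum
segment [1, ∞) carries t**(-5/2); integrate it

(2*2**s*(2*s - 5)*(2*s + 3)*uppergamma(s, 1/2) - 2*2**s*(2*s - 5)*(2*s + 3)*uppergamma(s, 1) - 4*2**s*(2*s + 3) + sqrt(2)*(2*s - 5))/(2*2**s*(2*s - 5)*(2*s + 3))
  -3/2 < Re(s) < 5/2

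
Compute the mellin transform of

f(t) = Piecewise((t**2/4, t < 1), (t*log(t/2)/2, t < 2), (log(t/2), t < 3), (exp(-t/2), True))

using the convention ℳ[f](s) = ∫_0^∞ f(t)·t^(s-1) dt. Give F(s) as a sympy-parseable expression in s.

(4*2**s*s**2*(s + 2)*(s**2 + 2*s + 1)*uppergamma(s, 3/2) - 4*2**s*s**2*(s + 2) + 4*2**s*(s + 2)*(s**2 + 2*s + 1) + 3**s*s*(s + 2)*(-4*log(2) + 4*log(3))*(s**2 + 2*s + 1) - 4*3**s*(s + 2)*(s**2 + 2*s + 1) + s**3*(s + 2)*log(4) + s**2*(s + 2)*log(4) + 2*s**2*(s + 2) + s**2*(s**2 + 2*s + 1))/(4*s**2*(s + 2)*(s**2 + 2*s + 1))
  Re(s) > -2

invert the common scale on t to get t**2 on [0, 1/2); t*log(t) on [1/2, 1); log(t) on [1, 3/2); …
the 4 pieces separated at 1, 2, 3 each add one integral
[0, 1) adds the kernel integral of t**2/4
for t in [1, 2): the term is ∫ t*log(t/2)/2·t^(s-1)
∫ log(t/2)·t^(s-1) over [2, 3)
on [3, ∞) integrate f = exp(-t/2) against the kernel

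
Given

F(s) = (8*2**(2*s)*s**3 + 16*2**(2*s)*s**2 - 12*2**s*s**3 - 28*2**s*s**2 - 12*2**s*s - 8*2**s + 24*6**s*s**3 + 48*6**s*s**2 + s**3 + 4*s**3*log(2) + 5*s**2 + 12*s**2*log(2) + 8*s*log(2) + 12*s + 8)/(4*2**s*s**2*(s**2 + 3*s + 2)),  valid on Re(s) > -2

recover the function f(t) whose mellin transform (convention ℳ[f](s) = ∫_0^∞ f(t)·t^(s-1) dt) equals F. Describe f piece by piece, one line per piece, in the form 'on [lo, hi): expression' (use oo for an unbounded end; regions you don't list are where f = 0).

peel off the shared t-power: t on [0, 1/2); log(t)/t on [1/2, 1); 3 on [1, 2); …
decompose at 1/2, 1, 2; ℳ[f](s) sums the 4 pieces' integrals
between 0 and 1/2 the integrand is t**2·t^(s-1)
on [1/2, 1): add ∫ log(t)·t^(s-1) dt
on [1, 2): add ∫ 3*t·t^(s-1) dt
segment [2, 3) carries 2*t; integrate it

on [0, 1/2): t**2
on [1/2, 1): log(t)
on [1, 2): 3*t
on [2, 3): 2*t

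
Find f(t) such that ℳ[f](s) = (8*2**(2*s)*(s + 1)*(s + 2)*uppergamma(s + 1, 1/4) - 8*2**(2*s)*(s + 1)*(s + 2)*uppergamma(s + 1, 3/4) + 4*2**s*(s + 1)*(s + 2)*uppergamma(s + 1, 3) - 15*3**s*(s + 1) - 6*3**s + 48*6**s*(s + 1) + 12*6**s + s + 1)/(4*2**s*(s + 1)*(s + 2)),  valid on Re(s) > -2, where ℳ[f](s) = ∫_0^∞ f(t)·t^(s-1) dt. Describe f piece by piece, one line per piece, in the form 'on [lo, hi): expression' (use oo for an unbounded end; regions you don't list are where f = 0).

undo the shared t-power: t on [0, 1/2); exp(-t/2) on [1/2, 3/2); t + 1 on [3/2, 3); …
f breaks at 1/2, 3/2, 3 into 4 integrals to sum
segment 0 to 1/2 holds t**2; add its integral
the [1/2, 3/2) slice contributes ∫ t*exp(-t/2)·t^(s-1) dt
the [3/2, 3) slice contributes ∫ t*(t + 1)·t^(s-1) dt
over [3, ∞), the kernel integral of t*exp(-t) enters the sum

on [0, 1/2): t**2
on [1/2, 3/2): t*exp(-t/2)
on [3/2, 3): t*(t + 1)
on [3, oo): t*exp(-t)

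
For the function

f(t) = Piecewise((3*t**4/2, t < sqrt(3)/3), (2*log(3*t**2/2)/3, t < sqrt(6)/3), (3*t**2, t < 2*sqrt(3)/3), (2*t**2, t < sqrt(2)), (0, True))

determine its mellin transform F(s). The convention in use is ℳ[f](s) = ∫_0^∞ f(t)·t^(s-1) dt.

(-12*2**(s/2)*s**3 - 56*2**(s/2)*s**2 - 48*2**(s/2)*s - 64*2**(s/2) + 8*2**s*s**3 + 32*2**s*s**2 + 24*6**(s/2)*s**3 + 96*6**(s/2)*s**2 + s**3 + 4*s**3*log(2) + 10*s**2 + 24*s**2*log(2) + 32*s*log(2) + 48*s + 64)/(6*3**(s/2)*s**2*(s**2 + 6*s + 8))
  Re(s) > -4

peel off the shared t-power: 3*t**2/2 on [0, sqrt(3)/3); 2*log(3*t**2/2)/(3*t**2) on [sqrt(3)/3, sqrt(6)/3); 3 on [sqrt(6)/3, 2*sqrt(3)/3); …
the power substitution comes off first: 3*t/2 on [0, 1/3); 2*log(3*t/2)/(3*t) on [1/3, 2/3); 3 on [2/3, 4/3); …
invert the common scale on t to get t on [0, 1/2); log(t)/t on [1/2, 1); 3 on [1, 2); …
the 4 pieces separated at sqrt(3)/3, sqrt(6)/3, 2*sqrt(3)/3 each add one integral
∫ 3*t**4/2·t^(s-1) over [0, sqrt(3)/3)
∫ 2*log(3*t**2/2)/3·t^(s-1) over [sqrt(3)/3, sqrt(6)/3)
on [sqrt(6)/3, 2*sqrt(3)/3): add ∫ 3*t**2·t^(s-1) dt
for t in [2*sqrt(3)/3, sqrt(2)): the term is ∫ 2*t**2·t^(s-1)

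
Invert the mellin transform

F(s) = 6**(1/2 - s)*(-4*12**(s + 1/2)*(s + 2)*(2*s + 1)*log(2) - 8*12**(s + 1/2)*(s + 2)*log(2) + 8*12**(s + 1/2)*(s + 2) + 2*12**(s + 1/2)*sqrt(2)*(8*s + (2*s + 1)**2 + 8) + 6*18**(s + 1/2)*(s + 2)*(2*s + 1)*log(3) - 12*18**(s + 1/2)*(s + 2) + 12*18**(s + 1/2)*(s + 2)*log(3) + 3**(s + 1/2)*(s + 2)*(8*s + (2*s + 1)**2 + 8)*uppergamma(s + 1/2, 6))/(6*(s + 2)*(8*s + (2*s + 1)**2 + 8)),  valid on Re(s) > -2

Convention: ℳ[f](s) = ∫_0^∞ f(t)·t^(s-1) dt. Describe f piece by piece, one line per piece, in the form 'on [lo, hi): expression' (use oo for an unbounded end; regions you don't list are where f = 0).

on [0, 2): t**2
on [2, 3): t**(3/2)*log(t)
on [3, oo): sqrt(t)*exp(-2*t)

remove the shared t-power first: t**(3/2) on [0, 2); t*log(t) on [2, 3); exp(-2*t) on [3, ∞)
along the cuts 2, 3, ℳ[f](s) splits into 3 integrals
on [0, 2) integrate f = t**2 against the kernel
on [2, 3): add ∫ t**(3/2)*log(t)·t^(s-1) dt
the [3, ∞) slice contributes ∫ sqrt(t)*exp(-2*t)·t^(s-1) dt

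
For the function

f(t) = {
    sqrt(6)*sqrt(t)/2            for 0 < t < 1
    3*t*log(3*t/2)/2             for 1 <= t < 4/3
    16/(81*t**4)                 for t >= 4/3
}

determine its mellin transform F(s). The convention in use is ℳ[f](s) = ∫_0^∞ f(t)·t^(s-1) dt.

2**s*(-32*2**(2*s)*(s - 4)*(2*s + 1) + 3**s*s*(s - 4)*(2*s + 1)*(-24*log(3) + 24*log(2)) + 3**s*(s - 4)*(2*s + 1)*(-24*log(3) + 24*log(2)) + 24*3**s*(s - 4)*(2*s + 1) + 16*3**s*sqrt(6)*(s - 4)*(s**2 + 2*s + 1) + 32*4**s*s*(s - 4)*(2*s + 1)*log(2) + 32*4**s*(s - 4)*(2*s + 1)*log(2) - 4**s*(2*s + 1)*(s**2 + 2*s + 1))/(16*6**s*(s - 4)*(2*s + 1)*(s**2 + 2*s + 1))
  -1/2 < Re(s) < 4

peel off the common scale on t: sqrt(3)*sqrt(t) on [0, 1/2); 3*t*log(3*t) on [1/2, 2/3); 1/(81*t**4) on [2/3, ∞)
strip the common scale on t: sqrt(t) on [0, 3/2); t*log(t) on [3/2, 2); t**(-4) on [2, ∞)
along the cuts 1, 4/3, ℳ[f](s) splits into 3 integrals
[0, 1) adds the kernel integral of sqrt(6)*sqrt(t)/2
for t in [1, 4/3): the term is ∫ 3*t*log(3*t/2)/2·t^(s-1)
segment [4/3, ∞) carries 16/(81*t**4); integrate it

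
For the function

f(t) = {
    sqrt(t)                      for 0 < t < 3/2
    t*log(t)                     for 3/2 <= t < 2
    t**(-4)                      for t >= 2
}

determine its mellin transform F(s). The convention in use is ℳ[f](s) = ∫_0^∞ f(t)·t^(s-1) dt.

(-32*2**(2*s)*(s - 4)*(2*s + 1) + 3**s*s*(s - 4)*(2*s + 1)*(-24*log(3) + 24*log(2)) + 3**s*(s - 4)*(2*s + 1)*(-24*log(3) + 24*log(2)) + 24*3**s*(s - 4)*(2*s + 1) + 16*3**s*sqrt(6)*(s - 4)*(s**2 + 2*s + 1) + 32*4**s*s*(s - 4)*(2*s + 1)*log(2) + 32*4**s*(s - 4)*(2*s + 1)*log(2) - 4**s*(2*s + 1)*(s**2 + 2*s + 1))/(16*2**s*(s - 4)*(2*s + 1)*(s**2 + 2*s + 1))
  -1/2 < Re(s) < 4

integrate the 3 segments split at 3/2, 2, then add the results
the [0, 3/2) slice contributes ∫ sqrt(t)·t^(s-1) dt
[3/2, 2) adds the kernel integral of t*log(t)
between 2 and ∞ the integrand is t**(-4)·t^(s-1)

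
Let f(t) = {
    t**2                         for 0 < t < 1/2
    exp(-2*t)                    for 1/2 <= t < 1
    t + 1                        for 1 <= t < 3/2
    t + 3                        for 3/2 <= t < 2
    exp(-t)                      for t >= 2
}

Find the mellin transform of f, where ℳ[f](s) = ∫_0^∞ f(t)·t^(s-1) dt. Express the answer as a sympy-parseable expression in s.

the 5 pieces separated at 1/2, 1, 3/2, 2 each add one integral
on [0, 1/2) integrate f = t**2 against the kernel
segment 1/2 to 1 holds exp(-2*t); add its integral
piece [1, 3/2): integrate (t + 1) against the kernel
the [3/2, 2) slice contributes ∫ (t + 3)·t^(s-1) dt
over [2, ∞), the kernel integral of exp(-t) enters the sum

(20*2**(2*s)*s*(s + 2) + 12*2**(2*s)*(s + 2) + 4*2**s*s*(s + 1)*(s + 2)*uppergamma(s, 2) - 8*2**s*s*(s + 2) - 4*2**s*(s + 2) - 8*3**s*s*(s + 2) - 8*3**s*(s + 2) + 4*s*(s + 1)*(s + 2)*uppergamma(s, 1) - 4*s*(s + 1)*(s + 2)*uppergamma(s, 2) + s*(s + 1))/(4*2**s*s*(s + 1)*(s + 2))
  Re(s) > -2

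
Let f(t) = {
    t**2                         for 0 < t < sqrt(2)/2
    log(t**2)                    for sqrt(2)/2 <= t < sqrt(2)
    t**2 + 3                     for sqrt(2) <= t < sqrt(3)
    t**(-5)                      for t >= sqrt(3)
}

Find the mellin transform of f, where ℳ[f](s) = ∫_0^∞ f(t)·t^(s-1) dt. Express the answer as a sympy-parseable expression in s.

(-135*2**s*s**2*(s - 5)/2 + 27*2**s*s*(s/2 + 1)*(s - 5)*log(2) - 81*2**s*s*(s - 5) - 54*2**s*(s/2 + 1)*(s - 5) - sqrt(3)*6**(s/2)*s**2*(s/2 + 1) + 81*6**(s/2)*s**2*(s - 5) + 81*6**(s/2)*s*(s - 5) + 27*s**2*(s - 5)/4 + 27*s*(s/2 + 1)*(s - 5)*log(2) + (s - 5)*(27*s + 54))/(27*2**(s/2)*s**2*(s/2 + 1)*(s - 5))
  -2 < Re(s) < 5

back out the power substitution: t on [0, 1/2); log(t) on [1/2, 2); t + 3 on [2, 3); …
treat the 4 regions marked off by sqrt(2)/2, sqrt(2), sqrt(3) separately and sum
piece [0, sqrt(2)/2): integrate t**2 against the kernel
on [sqrt(2)/2, sqrt(2)) integrate f = log(t**2) against the kernel
on [sqrt(2), sqrt(3)): add ∫ (t**2 + 3)·t^(s-1) dt
∫ over [sqrt(3), ∞) of t**(-5)·t^(s-1) joins the sum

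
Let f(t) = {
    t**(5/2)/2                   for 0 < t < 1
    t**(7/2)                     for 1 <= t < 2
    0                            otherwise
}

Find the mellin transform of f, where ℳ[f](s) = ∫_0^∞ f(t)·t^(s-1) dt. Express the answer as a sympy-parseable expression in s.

along the cuts 1, ℳ[f](s) splits into 2 integrals
for t in [0, 1): the term is ∫ t**(5/2)/2·t^(s-1)
on [1, 2) integrate f = t**(7/2) against the kernel

(2**(s + 9/2)*(2*s + 5) - 2*s - 3)/((2*s + 5)*(2*s + 7))
  Re(s) > -5/2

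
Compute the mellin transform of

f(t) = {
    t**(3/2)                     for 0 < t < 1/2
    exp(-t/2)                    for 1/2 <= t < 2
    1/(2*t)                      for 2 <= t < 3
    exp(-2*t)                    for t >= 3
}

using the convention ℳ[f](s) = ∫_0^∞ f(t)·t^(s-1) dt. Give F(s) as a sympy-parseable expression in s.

(12*24**s*(s - 1)*(2*s + 3)*uppergamma(s, 1/4) - 12*24**s*(s - 1)*(2*s + 3)*uppergamma(s, 1) - 3*24**s*(2*s + 3) + 2*36**s*(2*s + 3) + 12*6**s*(s - 1)*(2*s + 3)*uppergamma(s, 6) + 6*sqrt(2)*6**s*(s - 1))/(12*12**s*(s - 1)*(2*s + 3))
  Re(s) > -3/2

f breaks at 1/2, 2, 3 into 4 integrals to sum
on [0, 1/2) integrate f = t**(3/2) against the kernel
over [1/2, 2), the kernel integral of exp(-t/2) enters the sum
[2, 3) adds the kernel integral of 1/(2*t)
segment [3, ∞) carries exp(-2*t); integrate it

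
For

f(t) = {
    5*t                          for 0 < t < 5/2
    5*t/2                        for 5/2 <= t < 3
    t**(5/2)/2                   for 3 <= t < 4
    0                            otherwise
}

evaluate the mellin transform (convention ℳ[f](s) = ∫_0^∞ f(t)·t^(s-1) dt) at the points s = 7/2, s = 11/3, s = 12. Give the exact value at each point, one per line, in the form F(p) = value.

treat the 3 regions marked off by 5/2, 3 separately and sum
segment [0, 5/2) carries 5*t; integrate it
over [5/2, 3), the kernel integral of 5*t/2 enters the sum
[3, 4) adds the kernel integral of t**(5/2)/2

F(7/2) = 3125*sqrt(10)/288 + 45*sqrt(3) + 3367/12
F(11/3) = -2187*3**(1/6)/37 + 9375*2**(1/3)*5**(2/3)/896 + 1215*3**(2/3)/28 + 12288*2**(1/3)/37
F(12) = 116420011874149/6176768 - 4782969*sqrt(3)/29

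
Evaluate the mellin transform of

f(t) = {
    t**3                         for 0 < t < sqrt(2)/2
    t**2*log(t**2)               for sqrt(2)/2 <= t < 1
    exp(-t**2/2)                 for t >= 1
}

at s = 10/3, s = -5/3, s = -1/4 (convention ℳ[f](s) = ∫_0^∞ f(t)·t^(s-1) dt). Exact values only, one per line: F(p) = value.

invert the power substitution to get t**(3/2) on [0, 1/2); t*log(t) on [1/2, 1); exp(-t/2) on [1, ∞)
the 3 pieces separated at sqrt(2)/2, 1 each add one integral
piece [0, sqrt(2)/2): integrate t**3 against the kernel
∫ over [sqrt(2)/2, 1) of t**2*log(t**2)·t^(s-1) joins the sum
[1, ∞) adds the kernel integral of exp(-t**2/2)

F(10/3) = 2**(1/3)*(-684*2**(2/3) + 171 + 192*sqrt(2) + 456*log(2) + 19456*2**(1/3)*uppergamma(5/3, 1/2))/19456
F(-5/3) = 2**(5/6)*(-144*2**(1/6) + 2*2**(1/3)*uppergamma(-5/6, 1/2) + 3*sqrt(2) + 24*log(2) + 144)/16
F(-1/4) = 2**(1/8)*(-704*2**(7/8) + 196*sqrt(2) + 616*log(2) + 539*2**(3/4)*uppergamma(-1/8, 1/2) + 704)/2156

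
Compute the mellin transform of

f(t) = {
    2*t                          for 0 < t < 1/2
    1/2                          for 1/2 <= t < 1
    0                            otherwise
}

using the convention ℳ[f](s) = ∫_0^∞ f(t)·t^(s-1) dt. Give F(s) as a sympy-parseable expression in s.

(2**s*(s + 1) + s - 1)/(2*2**s*s*(s + 1))
  Re(s) > -1

peel off the common scale on t: t on [0, 1); 1/2 on [1, 2)
the 2 pieces separated at 1/2 each add one integral
segment [0, 1/2) carries 2*t; integrate it
segment [1/2, 1) carries 1/2; integrate it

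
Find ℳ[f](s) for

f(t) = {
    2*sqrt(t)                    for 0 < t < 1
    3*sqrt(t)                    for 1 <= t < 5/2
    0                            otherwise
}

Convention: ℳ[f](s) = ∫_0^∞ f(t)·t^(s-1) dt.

(3*sqrt(10)*(5/2)**s - 2)/(2*s + 1)
  Re(s) > -1/2

linearity at 1 turns ℳ[f](s) into 2 summed integrals
the [0, 1) slice contributes ∫ 2*sqrt(t)·t^(s-1) dt
the [1, 5/2) slice contributes ∫ 3*sqrt(t)·t^(s-1) dt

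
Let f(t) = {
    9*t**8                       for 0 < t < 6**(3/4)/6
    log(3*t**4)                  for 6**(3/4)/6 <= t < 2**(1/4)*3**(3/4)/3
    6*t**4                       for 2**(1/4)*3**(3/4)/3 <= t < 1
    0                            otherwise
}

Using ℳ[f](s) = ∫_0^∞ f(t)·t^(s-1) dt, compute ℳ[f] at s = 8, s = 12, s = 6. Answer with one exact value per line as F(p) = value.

undo the power substitution: 9*t**4 on [0, sqrt(6)/6); log(3*t**2) on [sqrt(6)/6, sqrt(6)/3); 6*t**2 on [sqrt(6)/3, 1)
undo the power substitution: 9*t**2 on [0, 1/6); log(3*t) on [1/6, 2/3); 6*t on [2/3, 1)
peel off the common scale on t: t**2 on [0, 1/2); log(t) on [1/2, 2); 2*t on [2, 3)
along the cuts 6**(3/4)/6, 2**(1/4)*3**(3/4)/3, ℳ[f](s) splits into 3 integrals
∫ 9*t**8·t^(s-1) over [0, 6**(3/4)/6)
∫ over [6**(3/4)/6, 2**(1/4)*3**(3/4)/3) of log(3*t**4)·t^(s-1) joins the sum
segment [2**(1/4)*3**(3/4)/3, 1) carries 6*t**4; integrate it

F(8) = 17*log(2)/288 + 2255/6912
F(12) = 65*log(2)/2592 + 1687/5760
F(6) = sqrt(6)*(-9979 + 3780*log(2) + 9072*sqrt(6))/90720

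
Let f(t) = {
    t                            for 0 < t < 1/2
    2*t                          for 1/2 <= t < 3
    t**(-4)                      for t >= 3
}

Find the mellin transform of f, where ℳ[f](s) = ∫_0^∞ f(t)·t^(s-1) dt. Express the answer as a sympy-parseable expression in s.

(970*6**s*s - 3890*6**s - 81*s + 324)/(162*2**s*(s**2 - 3*s - 4))
  -1 < Re(s) < 4

integrate the 3 segments split at 1/2, 3, then add the results
between 0 and 1/2 the integrand is t·t^(s-1)
piece [1/2, 3): integrate 2*t against the kernel
between 3 and ∞ the integrand is t**(-4)·t^(s-1)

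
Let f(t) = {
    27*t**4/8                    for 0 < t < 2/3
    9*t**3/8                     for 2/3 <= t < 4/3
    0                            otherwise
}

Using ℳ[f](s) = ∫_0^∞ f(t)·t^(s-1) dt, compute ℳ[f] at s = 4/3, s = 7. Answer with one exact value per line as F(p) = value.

F(4/3) = 5*18**(1/3)/468 + 32*6**(2/3)/117
F(7) = 721472/360855

undo the shared t-power: 27*t**3/8 on [0, 2/3); 9*t**2/8 on [2/3, 4/3)
invert the common scale on t to get t**3 on [0, 1); t**2/2 on [1, 2)
invert the shared t-power to get t on [0, 1); 1/2 on [1, 2)
summing 2 kernel integrals split by 2/3 yields ℳ[f](s)
on [0, 2/3) integrate f = 27*t**4/8 against the kernel
segment [2/3, 4/3) carries 9*t**3/8; integrate it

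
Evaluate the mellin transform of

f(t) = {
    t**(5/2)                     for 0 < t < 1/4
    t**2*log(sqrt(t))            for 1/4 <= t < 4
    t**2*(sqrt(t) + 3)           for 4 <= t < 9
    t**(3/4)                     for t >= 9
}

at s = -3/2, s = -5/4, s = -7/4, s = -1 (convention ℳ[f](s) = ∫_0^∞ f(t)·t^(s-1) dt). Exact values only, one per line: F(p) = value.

F(-3/2) = 4*sqrt(3)/27 + 5*log(2) + 33/4
F(-5/4) = sqrt(2)*(-1139 + 30*sqrt(2) + 270*log(2) + 864*sqrt(6))/90
F(-7/4) = sqrt(2)*(-330 + sqrt(2) + 108*log(2) + 144*sqrt(6))/18
F(-1) = 4*sqrt(3)/3 + 17*log(2)/4 + 207/8

peel off the shared t-power: sqrt(t) on [0, 1/4); log(sqrt(t)) on [1/4, 4); sqrt(t) + 3 on [4, 9); …
peel off the power substitution: t on [0, 1/2); log(t) on [1/2, 2); t + 3 on [2, 3); …
integrate the 4 segments split at 1/4, 4, 9, then add the results
for t in [0, 1/4): the term is ∫ t**(5/2)·t^(s-1)
segment 1/4 to 4 holds t**2*log(sqrt(t)); add its integral
on [4, 9) integrate f = t**2*(sqrt(t) + 3) against the kernel
on [9, ∞): add ∫ t**(3/4)·t^(s-1) dt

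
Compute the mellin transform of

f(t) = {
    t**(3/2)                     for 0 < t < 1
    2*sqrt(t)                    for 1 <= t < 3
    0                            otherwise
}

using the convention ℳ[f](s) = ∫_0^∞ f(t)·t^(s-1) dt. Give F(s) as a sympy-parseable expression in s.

cuts at 1: linearity sums the 2 kernel integrals
the [0, 1) slice contributes ∫ t**(3/2)·t^(s-1) dt
between 1 and 3 the integrand is 2*sqrt(t)·t^(s-1)

(4*sqrt(3)*3**s*(2*s + 3) - 4*s - 10)/((2*s + 1)*(2*s + 3))
  Re(s) > -3/2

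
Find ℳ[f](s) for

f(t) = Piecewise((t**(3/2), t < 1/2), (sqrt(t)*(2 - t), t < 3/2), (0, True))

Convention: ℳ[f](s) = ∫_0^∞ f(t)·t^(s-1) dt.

the shared t-power comes off first: t on [0, 1/2); 2 - t on [1/2, 3/2)
decompose at 1/2; ℳ[f](s) sums the 2 pieces' integrals
the [0, 1/2) slice contributes ∫ t**(3/2)·t^(s-1) dt
segment [1/2, 3/2) carries sqrt(t)*(2 - t); integrate it

2**(-s - 1/2)*(3**(s + 1/2)*(2*s + 1) + 8*3**(s + 1/2) - 4*s - 10)/((2*s + 1)*(2*s + 3))
  Re(s) > -3/2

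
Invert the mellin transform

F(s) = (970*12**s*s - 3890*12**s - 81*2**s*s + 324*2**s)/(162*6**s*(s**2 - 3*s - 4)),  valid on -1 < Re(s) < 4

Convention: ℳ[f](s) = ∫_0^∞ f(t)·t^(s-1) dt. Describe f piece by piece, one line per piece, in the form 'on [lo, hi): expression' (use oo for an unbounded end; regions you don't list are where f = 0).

on [0, 1/3): 3*t/2
on [1/3, 2): 3*t
on [2, oo): 16/(81*t**4)

remove the common scale on t first: 3*t on [0, 1/6); 6*t on [1/6, 1); 1/(81*t**4) on [1, ∞)
back out the common scale on t: t on [0, 1/2); 2*t on [1/2, 3); t**(-4) on [3, ∞)
treat the 3 regions marked off by 1/3, 2 separately and sum
∫ 3*t/2·t^(s-1) over [0, 1/3)
the [1/3, 2) slice contributes ∫ 3*t·t^(s-1) dt
between 2 and ∞ the integrand is 16/(81*t**4)·t^(s-1)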